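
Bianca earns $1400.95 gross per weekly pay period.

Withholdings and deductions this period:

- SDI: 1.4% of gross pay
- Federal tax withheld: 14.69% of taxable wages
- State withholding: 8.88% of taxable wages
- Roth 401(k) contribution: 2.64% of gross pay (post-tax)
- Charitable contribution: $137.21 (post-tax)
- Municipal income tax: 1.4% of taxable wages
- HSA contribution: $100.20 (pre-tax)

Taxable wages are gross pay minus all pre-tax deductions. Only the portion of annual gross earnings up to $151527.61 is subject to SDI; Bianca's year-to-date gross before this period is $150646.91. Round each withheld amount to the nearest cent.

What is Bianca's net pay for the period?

$789.42

HSA contribution: $100.20
Taxable wages = $1400.95 − $100.20 = $1300.75
State withholding: $1300.75 × 0.0888 = $115.51
Municipal income tax: $1300.75 × 0.014 = $18.21
Federal tax withheld: $1300.75 × 0.1469 = $191.08
SDI: only $151527.61 − $150646.91 = $880.70 of this check is subject → $880.70 × 0.014 = $12.33
Charitable contribution: $137.21
Roth 401(k) contribution: $1400.95 × 0.0264 = $36.99
Total deductions = $100.20 + $115.51 + $18.21 + $191.08 + $12.33 + $137.21 + $36.99 = $611.53
Net pay = $1400.95 − $611.53 = $789.42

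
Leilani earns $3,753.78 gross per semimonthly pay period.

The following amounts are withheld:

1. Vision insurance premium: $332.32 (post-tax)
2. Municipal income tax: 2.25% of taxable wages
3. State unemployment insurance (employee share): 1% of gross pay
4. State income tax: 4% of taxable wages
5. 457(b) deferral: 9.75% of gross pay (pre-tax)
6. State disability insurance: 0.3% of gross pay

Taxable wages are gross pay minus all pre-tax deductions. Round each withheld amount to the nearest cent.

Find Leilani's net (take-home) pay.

$2,794.93

457(b) deferral: $3,753.78 × 0.0975 = $365.99
Taxable wages = $3,753.78 − $365.99 = $3,387.79
State income tax: $3,387.79 × 0.04 = $135.51
Municipal income tax: $3,387.79 × 0.0225 = $76.23
State disability insurance: $3,753.78 × 0.003 = $11.26
State unemployment insurance (employee share): $3,753.78 × 0.01 = $37.54
Vision insurance premium: $332.32
Total deductions = $365.99 + $135.51 + $76.23 + $11.26 + $37.54 + $332.32 = $958.85
Net pay = $3,753.78 − $958.85 = $2,794.93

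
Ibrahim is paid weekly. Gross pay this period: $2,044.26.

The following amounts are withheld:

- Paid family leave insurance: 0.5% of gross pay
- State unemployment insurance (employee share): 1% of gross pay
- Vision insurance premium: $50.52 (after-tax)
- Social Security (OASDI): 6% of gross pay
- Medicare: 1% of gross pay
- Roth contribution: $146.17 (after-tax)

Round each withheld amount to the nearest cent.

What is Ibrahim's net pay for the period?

Paid family leave insurance: $2,044.26 × 0.005 = $10.22
Medicare: $2,044.26 × 0.01 = $20.44
State unemployment insurance (employee share): $2,044.26 × 0.01 = $20.44
Social Security (OASDI): $2,044.26 × 0.06 = $122.66
Vision insurance premium: $50.52
Roth contribution: $146.17
Total deductions = $10.22 + $20.44 + $20.44 + $122.66 + $50.52 + $146.17 = $370.45
Net pay = $2,044.26 − $370.45 = $1,673.81

$1,673.81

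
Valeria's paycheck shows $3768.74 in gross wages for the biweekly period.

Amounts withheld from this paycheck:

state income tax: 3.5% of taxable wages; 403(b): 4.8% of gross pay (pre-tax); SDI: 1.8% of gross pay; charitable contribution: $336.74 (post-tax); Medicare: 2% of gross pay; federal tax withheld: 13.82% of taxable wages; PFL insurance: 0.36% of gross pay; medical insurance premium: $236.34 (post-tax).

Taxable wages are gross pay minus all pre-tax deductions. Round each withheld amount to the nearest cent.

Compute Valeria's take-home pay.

403(b): $3768.74 × 0.048 = $180.90
Taxable wages = $3768.74 − $180.90 = $3587.84
Federal tax withheld: $3587.84 × 0.1382 = $495.84
State income tax: $3587.84 × 0.035 = $125.57
Medicare: $3768.74 × 0.02 = $75.37
PFL insurance: $3768.74 × 0.0036 = $13.57
SDI: $3768.74 × 0.018 = $67.84
Charitable contribution: $336.74
Medical insurance premium: $236.34
Total deductions = $180.90 + $495.84 + $125.57 + $75.37 + $13.57 + $67.84 + $336.74 + $236.34 = $1532.17
Net pay = $3768.74 − $1532.17 = $2236.57

$2236.57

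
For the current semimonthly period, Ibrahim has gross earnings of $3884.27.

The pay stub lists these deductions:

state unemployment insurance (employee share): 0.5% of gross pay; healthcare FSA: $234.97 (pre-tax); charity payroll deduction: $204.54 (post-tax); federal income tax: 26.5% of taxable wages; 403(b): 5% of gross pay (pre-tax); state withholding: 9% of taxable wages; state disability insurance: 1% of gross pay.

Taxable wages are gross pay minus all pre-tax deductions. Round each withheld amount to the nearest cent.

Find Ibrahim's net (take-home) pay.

$1965.73

403(b): $3884.27 × 0.05 = $194.21
Healthcare FSA: $234.97
Pre-tax total = $194.21 + $234.97 = $429.18
Taxable wages = $3884.27 − $429.18 = $3455.09
State withholding: $3455.09 × 0.09 = $310.96
Federal income tax: $3455.09 × 0.265 = $915.60
State unemployment insurance (employee share): $3884.27 × 0.005 = $19.42
State disability insurance: $3884.27 × 0.01 = $38.84
Charity payroll deduction: $204.54
Total deductions = $194.21 + $234.97 + $310.96 + $915.60 + $19.42 + $38.84 + $204.54 = $1918.54
Net pay = $3884.27 − $1918.54 = $1965.73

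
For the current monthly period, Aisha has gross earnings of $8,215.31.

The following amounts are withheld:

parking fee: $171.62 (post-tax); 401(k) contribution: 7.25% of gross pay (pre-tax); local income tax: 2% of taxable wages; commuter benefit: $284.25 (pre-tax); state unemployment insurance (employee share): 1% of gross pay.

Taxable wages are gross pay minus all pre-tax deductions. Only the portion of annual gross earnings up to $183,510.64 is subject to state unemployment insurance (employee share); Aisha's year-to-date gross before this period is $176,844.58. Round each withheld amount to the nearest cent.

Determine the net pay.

$6,950.46

401(k) contribution: $8,215.31 × 0.0725 = $595.61
Commuter benefit: $284.25
Pre-tax total = $595.61 + $284.25 = $879.86
Taxable wages = $8,215.31 − $879.86 = $7,335.45
Local income tax: $7,335.45 × 0.02 = $146.71
State unemployment insurance (employee share): only $183,510.64 − $176,844.58 = $6,666.06 of this check is subject → $6,666.06 × 0.01 = $66.66
Parking fee: $171.62
Total deductions = $595.61 + $284.25 + $146.71 + $66.66 + $171.62 = $1,264.85
Net pay = $8,215.31 − $1,264.85 = $6,950.46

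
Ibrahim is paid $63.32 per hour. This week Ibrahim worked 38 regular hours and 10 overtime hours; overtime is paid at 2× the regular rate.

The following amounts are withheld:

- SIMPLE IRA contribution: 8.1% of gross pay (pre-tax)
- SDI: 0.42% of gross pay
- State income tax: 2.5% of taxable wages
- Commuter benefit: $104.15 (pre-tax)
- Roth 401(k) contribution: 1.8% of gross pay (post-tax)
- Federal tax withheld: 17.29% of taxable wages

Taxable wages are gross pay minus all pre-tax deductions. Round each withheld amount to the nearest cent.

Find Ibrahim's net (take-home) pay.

Regular pay: 38 × $63.32 = $2,406.16
Overtime pay: 10 × $63.32 × 2 = $1,266.40
Gross pay = $2,406.16 + $1,266.40 = $3,672.56
SIMPLE IRA contribution: $3,672.56 × 0.081 = $297.48
Commuter benefit: $104.15
Pre-tax total = $297.48 + $104.15 = $401.63
Taxable wages = $3,672.56 − $401.63 = $3,270.93
Federal tax withheld: $3,270.93 × 0.1729 = $565.54
State income tax: $3,270.93 × 0.025 = $81.77
SDI: $3,672.56 × 0.0042 = $15.42
Roth 401(k) contribution: $3,672.56 × 0.018 = $66.11
Total deductions = $297.48 + $104.15 + $565.54 + $81.77 + $15.42 + $66.11 = $1,130.47
Net pay = $3,672.56 − $1,130.47 = $2,542.09

$2,542.09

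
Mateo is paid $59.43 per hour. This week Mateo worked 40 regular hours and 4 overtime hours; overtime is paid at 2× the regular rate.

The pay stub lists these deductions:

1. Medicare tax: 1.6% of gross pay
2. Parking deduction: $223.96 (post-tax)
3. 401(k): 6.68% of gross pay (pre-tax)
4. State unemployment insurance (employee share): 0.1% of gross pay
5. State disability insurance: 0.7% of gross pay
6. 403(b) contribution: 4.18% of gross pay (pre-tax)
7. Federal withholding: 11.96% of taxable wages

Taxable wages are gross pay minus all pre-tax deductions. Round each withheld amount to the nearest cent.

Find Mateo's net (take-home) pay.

Regular pay: 40 × $59.43 = $2377.20
Overtime pay: 4 × $59.43 × 2 = $475.44
Gross pay = $2377.20 + $475.44 = $2852.64
403(b) contribution: $2852.64 × 0.0418 = $119.24
401(k): $2852.64 × 0.0668 = $190.56
Pre-tax total = $119.24 + $190.56 = $309.80
Taxable wages = $2852.64 − $309.80 = $2542.84
Federal withholding: $2542.84 × 0.1196 = $304.12
Medicare tax: $2852.64 × 0.016 = $45.64
State disability insurance: $2852.64 × 0.007 = $19.97
State unemployment insurance (employee share): $2852.64 × 0.001 = $2.85
Parking deduction: $223.96
Total deductions = $119.24 + $190.56 + $304.12 + $45.64 + $19.97 + $2.85 + $223.96 = $906.34
Net pay = $2852.64 − $906.34 = $1946.30

$1946.30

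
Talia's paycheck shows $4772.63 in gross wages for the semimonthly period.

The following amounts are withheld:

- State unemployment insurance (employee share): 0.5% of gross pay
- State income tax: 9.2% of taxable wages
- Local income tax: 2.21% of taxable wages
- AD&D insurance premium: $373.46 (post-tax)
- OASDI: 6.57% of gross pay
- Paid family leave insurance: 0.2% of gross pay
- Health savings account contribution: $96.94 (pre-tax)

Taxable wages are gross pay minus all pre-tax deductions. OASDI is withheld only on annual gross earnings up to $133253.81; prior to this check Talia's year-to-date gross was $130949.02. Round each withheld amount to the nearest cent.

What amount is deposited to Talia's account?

Health savings account contribution: $96.94
Taxable wages = $4772.63 − $96.94 = $4675.69
Local income tax: $4675.69 × 0.0221 = $103.33
State income tax: $4675.69 × 0.092 = $430.16
Paid family leave insurance: $4772.63 × 0.002 = $9.55
OASDI: only $133253.81 − $130949.02 = $2304.79 of this check is subject → $2304.79 × 0.0657 = $151.42
State unemployment insurance (employee share): $4772.63 × 0.005 = $23.86
AD&D insurance premium: $373.46
Total deductions = $96.94 + $103.33 + $430.16 + $9.55 + $151.42 + $23.86 + $373.46 = $1188.72
Net pay = $4772.63 − $1188.72 = $3583.91

$3583.91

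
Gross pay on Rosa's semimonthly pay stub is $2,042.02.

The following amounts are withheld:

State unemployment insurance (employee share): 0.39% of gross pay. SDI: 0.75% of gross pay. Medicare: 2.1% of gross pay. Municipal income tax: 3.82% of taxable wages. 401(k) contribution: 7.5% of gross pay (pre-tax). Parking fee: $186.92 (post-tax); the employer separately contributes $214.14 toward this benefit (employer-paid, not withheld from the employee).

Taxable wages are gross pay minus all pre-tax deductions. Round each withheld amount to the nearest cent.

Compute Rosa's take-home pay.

$1,563.64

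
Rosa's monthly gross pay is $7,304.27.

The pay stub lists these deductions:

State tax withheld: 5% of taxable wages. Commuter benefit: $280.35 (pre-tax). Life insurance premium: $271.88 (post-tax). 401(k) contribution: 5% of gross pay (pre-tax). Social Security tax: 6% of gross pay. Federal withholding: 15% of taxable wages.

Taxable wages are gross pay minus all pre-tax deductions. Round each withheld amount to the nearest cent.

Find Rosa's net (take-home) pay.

Commuter benefit: $280.35
401(k) contribution: $7,304.27 × 0.05 = $365.21
Pre-tax total = $280.35 + $365.21 = $645.56
Taxable wages = $7,304.27 − $645.56 = $6,658.71
Federal withholding: $6,658.71 × 0.15 = $998.81
State tax withheld: $6,658.71 × 0.05 = $332.94
Social Security tax: $7,304.27 × 0.06 = $438.26
Life insurance premium: $271.88
Total deductions = $280.35 + $365.21 + $998.81 + $332.94 + $438.26 + $271.88 = $2,687.45
Net pay = $7,304.27 − $2,687.45 = $4,616.82

$4,616.82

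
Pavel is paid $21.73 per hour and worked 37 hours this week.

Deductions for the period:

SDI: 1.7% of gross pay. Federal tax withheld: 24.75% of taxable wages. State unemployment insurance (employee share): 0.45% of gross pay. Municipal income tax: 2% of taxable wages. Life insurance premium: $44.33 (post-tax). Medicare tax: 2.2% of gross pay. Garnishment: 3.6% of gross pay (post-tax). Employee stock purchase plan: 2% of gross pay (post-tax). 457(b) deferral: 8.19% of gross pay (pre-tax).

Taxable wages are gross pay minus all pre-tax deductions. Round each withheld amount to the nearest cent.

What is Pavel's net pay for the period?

$416.38

Gross pay: 37 × $21.73 = $804.01
457(b) deferral: $804.01 × 0.0819 = $65.85
Taxable wages = $804.01 − $65.85 = $738.16
Municipal income tax: $738.16 × 0.02 = $14.76
Federal tax withheld: $738.16 × 0.2475 = $182.69
State unemployment insurance (employee share): $804.01 × 0.0045 = $3.62
Medicare tax: $804.01 × 0.022 = $17.69
SDI: $804.01 × 0.017 = $13.67
Life insurance premium: $44.33
Employee stock purchase plan: $804.01 × 0.02 = $16.08
Garnishment: $804.01 × 0.036 = $28.94
Total deductions = $65.85 + $14.76 + $182.69 + $3.62 + $17.69 + $13.67 + $44.33 + $16.08 + $28.94 = $387.63
Net pay = $804.01 − $387.63 = $416.38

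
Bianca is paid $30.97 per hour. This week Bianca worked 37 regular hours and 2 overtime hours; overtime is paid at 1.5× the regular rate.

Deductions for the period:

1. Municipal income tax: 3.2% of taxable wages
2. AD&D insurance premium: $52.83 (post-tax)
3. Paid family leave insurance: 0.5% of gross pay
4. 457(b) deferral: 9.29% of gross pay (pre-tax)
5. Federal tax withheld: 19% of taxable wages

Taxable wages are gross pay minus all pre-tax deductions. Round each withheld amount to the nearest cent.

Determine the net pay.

$815.23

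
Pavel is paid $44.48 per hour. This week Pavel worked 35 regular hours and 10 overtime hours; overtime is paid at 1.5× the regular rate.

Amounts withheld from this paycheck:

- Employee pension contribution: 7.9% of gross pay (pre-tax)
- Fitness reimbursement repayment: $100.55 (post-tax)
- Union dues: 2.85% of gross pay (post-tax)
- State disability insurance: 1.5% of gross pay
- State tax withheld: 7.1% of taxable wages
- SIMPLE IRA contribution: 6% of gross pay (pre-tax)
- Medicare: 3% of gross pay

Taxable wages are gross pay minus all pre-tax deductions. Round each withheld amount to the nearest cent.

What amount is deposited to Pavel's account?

Regular pay: 35 × $44.48 = $1,556.80
Overtime pay: 10 × $44.48 × 1.5 = $667.20
Gross pay = $1,556.80 + $667.20 = $2,224.00
SIMPLE IRA contribution: $2,224.00 × 0.06 = $133.44
Employee pension contribution: $2,224.00 × 0.079 = $175.70
Pre-tax total = $133.44 + $175.70 = $309.14
Taxable wages = $2,224.00 − $309.14 = $1,914.86
State tax withheld: $1,914.86 × 0.071 = $135.96
Medicare: $2,224.00 × 0.03 = $66.72
State disability insurance: $2,224.00 × 0.015 = $33.36
Union dues: $2,224.00 × 0.0285 = $63.38
Fitness reimbursement repayment: $100.55
Total deductions = $133.44 + $175.70 + $135.96 + $66.72 + $33.36 + $63.38 + $100.55 = $709.11
Net pay = $2,224.00 − $709.11 = $1,514.89

$1,514.89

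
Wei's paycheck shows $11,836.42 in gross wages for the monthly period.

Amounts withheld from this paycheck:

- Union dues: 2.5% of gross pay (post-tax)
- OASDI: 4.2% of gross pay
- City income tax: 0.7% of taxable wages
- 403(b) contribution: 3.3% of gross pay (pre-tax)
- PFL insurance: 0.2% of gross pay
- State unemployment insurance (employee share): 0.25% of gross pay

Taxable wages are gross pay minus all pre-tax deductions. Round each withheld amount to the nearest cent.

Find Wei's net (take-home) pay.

403(b) contribution: $11,836.42 × 0.033 = $390.60
Taxable wages = $11,836.42 − $390.60 = $11,445.82
City income tax: $11,445.82 × 0.007 = $80.12
PFL insurance: $11,836.42 × 0.002 = $23.67
OASDI: $11,836.42 × 0.042 = $497.13
State unemployment insurance (employee share): $11,836.42 × 0.0025 = $29.59
Union dues: $11,836.42 × 0.025 = $295.91
Total deductions = $390.60 + $80.12 + $23.67 + $497.13 + $29.59 + $295.91 = $1,317.02
Net pay = $11,836.42 − $1,317.02 = $10,519.40

$10,519.40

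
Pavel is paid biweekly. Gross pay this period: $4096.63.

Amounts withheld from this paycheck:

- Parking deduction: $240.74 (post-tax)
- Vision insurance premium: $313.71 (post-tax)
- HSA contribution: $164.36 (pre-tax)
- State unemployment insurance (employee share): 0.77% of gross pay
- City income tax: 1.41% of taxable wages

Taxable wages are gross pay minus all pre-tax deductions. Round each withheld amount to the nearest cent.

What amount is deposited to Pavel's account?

HSA contribution: $164.36
Taxable wages = $4096.63 − $164.36 = $3932.27
City income tax: $3932.27 × 0.0141 = $55.45
State unemployment insurance (employee share): $4096.63 × 0.0077 = $31.54
Vision insurance premium: $313.71
Parking deduction: $240.74
Total deductions = $164.36 + $55.45 + $31.54 + $313.71 + $240.74 = $805.80
Net pay = $4096.63 − $805.80 = $3290.83

$3290.83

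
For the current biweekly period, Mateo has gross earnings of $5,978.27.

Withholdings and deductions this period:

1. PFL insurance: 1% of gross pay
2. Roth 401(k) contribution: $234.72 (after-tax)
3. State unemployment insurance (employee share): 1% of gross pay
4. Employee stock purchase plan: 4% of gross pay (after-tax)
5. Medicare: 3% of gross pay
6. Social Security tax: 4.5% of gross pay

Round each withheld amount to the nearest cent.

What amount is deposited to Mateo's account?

$4,936.49

Social Security tax: $5,978.27 × 0.045 = $269.02
PFL insurance: $5,978.27 × 0.01 = $59.78
State unemployment insurance (employee share): $5,978.27 × 0.01 = $59.78
Medicare: $5,978.27 × 0.03 = $179.35
Roth 401(k) contribution: $234.72
Employee stock purchase plan: $5,978.27 × 0.04 = $239.13
Total deductions = $269.02 + $59.78 + $59.78 + $179.35 + $234.72 + $239.13 = $1,041.78
Net pay = $5,978.27 − $1,041.78 = $4,936.49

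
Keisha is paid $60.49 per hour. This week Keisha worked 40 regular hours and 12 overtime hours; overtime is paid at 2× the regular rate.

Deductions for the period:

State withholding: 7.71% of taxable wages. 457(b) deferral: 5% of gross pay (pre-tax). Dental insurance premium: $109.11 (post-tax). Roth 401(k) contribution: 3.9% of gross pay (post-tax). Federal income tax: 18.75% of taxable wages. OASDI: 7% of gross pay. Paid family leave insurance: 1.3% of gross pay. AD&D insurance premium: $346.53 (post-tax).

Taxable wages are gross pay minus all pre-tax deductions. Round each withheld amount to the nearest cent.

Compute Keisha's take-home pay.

$1,776.69

Regular pay: 40 × $60.49 = $2,419.60
Overtime pay: 12 × $60.49 × 2 = $1,451.76
Gross pay = $2,419.60 + $1,451.76 = $3,871.36
457(b) deferral: $3,871.36 × 0.05 = $193.57
Taxable wages = $3,871.36 − $193.57 = $3,677.79
State withholding: $3,677.79 × 0.0771 = $283.56
Federal income tax: $3,677.79 × 0.1875 = $689.59
Paid family leave insurance: $3,871.36 × 0.013 = $50.33
OASDI: $3,871.36 × 0.07 = $271.00
Roth 401(k) contribution: $3,871.36 × 0.039 = $150.98
AD&D insurance premium: $346.53
Dental insurance premium: $109.11
Total deductions = $193.57 + $283.56 + $689.59 + $50.33 + $271.00 + $150.98 + $346.53 + $109.11 = $2,094.67
Net pay = $3,871.36 − $2,094.67 = $1,776.69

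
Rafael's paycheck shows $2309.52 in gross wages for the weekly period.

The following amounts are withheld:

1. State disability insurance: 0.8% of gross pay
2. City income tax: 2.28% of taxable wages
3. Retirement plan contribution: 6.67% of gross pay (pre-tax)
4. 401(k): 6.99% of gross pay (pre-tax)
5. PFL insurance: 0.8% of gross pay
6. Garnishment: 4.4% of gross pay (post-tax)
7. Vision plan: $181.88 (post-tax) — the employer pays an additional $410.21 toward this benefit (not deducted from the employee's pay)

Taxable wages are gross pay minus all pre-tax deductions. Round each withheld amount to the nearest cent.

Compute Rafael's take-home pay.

$1628.12

401(k): $2309.52 × 0.0699 = $161.44
Retirement plan contribution: $2309.52 × 0.0667 = $154.04
Pre-tax total = $161.44 + $154.04 = $315.48
Taxable wages = $2309.52 − $315.48 = $1994.04
City income tax: $1994.04 × 0.0228 = $45.46
State disability insurance: $2309.52 × 0.008 = $18.48
PFL insurance: $2309.52 × 0.008 = $18.48
Garnishment: $2309.52 × 0.044 = $101.62
Vision plan: $181.88
(Employer's $410.21 toward vision plan is not withheld from the employee.)
Total deductions = $161.44 + $154.04 + $45.46 + $18.48 + $18.48 + $101.62 + $181.88 = $681.40
Net pay = $2309.52 − $681.40 = $1628.12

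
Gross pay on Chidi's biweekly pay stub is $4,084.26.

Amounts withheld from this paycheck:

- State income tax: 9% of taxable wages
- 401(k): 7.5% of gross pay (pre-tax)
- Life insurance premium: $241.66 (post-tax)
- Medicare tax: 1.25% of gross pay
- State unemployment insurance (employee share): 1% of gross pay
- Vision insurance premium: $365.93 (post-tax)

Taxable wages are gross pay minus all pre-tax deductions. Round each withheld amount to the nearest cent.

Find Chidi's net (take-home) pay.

401(k): $4,084.26 × 0.075 = $306.32
Taxable wages = $4,084.26 − $306.32 = $3,777.94
State income tax: $3,777.94 × 0.09 = $340.01
State unemployment insurance (employee share): $4,084.26 × 0.01 = $40.84
Medicare tax: $4,084.26 × 0.0125 = $51.05
Vision insurance premium: $365.93
Life insurance premium: $241.66
Total deductions = $306.32 + $340.01 + $40.84 + $51.05 + $365.93 + $241.66 = $1,345.81
Net pay = $4,084.26 − $1,345.81 = $2,738.45

$2,738.45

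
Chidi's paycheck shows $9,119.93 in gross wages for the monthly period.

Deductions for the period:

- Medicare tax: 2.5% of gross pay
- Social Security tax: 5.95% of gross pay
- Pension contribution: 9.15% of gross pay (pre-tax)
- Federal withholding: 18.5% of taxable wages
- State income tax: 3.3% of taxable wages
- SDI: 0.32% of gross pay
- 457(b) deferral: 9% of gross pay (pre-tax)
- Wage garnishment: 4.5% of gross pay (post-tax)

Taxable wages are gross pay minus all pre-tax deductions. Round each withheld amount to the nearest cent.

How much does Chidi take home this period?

$4,627.16

457(b) deferral: $9,119.93 × 0.09 = $820.79
Pension contribution: $9,119.93 × 0.0915 = $834.47
Pre-tax total = $820.79 + $834.47 = $1,655.26
Taxable wages = $9,119.93 − $1,655.26 = $7,464.67
Federal withholding: $7,464.67 × 0.185 = $1,380.96
State income tax: $7,464.67 × 0.033 = $246.33
Social Security tax: $9,119.93 × 0.0595 = $542.64
SDI: $9,119.93 × 0.0032 = $29.18
Medicare tax: $9,119.93 × 0.025 = $228.00
Wage garnishment: $9,119.93 × 0.045 = $410.40
Total deductions = $820.79 + $834.47 + $1,380.96 + $246.33 + $542.64 + $29.18 + $228.00 + $410.40 = $4,492.77
Net pay = $9,119.93 − $4,492.77 = $4,627.16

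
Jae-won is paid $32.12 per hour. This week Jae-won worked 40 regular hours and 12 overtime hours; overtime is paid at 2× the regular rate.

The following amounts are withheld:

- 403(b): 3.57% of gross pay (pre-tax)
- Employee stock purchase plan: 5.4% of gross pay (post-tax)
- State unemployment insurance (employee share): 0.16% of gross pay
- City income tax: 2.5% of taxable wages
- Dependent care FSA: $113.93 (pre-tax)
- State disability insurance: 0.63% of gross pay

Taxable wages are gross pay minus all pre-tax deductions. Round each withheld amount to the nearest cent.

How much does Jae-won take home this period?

Regular pay: 40 × $32.12 = $1,284.80
Overtime pay: 12 × $32.12 × 2 = $770.88
Gross pay = $1,284.80 + $770.88 = $2,055.68
Dependent care FSA: $113.93
403(b): $2,055.68 × 0.0357 = $73.39
Pre-tax total = $113.93 + $73.39 = $187.32
Taxable wages = $2,055.68 − $187.32 = $1,868.36
City income tax: $1,868.36 × 0.025 = $46.71
State unemployment insurance (employee share): $2,055.68 × 0.0016 = $3.29
State disability insurance: $2,055.68 × 0.0063 = $12.95
Employee stock purchase plan: $2,055.68 × 0.054 = $111.01
Total deductions = $113.93 + $73.39 + $46.71 + $3.29 + $12.95 + $111.01 = $361.28
Net pay = $2,055.68 − $361.28 = $1,694.40

$1,694.40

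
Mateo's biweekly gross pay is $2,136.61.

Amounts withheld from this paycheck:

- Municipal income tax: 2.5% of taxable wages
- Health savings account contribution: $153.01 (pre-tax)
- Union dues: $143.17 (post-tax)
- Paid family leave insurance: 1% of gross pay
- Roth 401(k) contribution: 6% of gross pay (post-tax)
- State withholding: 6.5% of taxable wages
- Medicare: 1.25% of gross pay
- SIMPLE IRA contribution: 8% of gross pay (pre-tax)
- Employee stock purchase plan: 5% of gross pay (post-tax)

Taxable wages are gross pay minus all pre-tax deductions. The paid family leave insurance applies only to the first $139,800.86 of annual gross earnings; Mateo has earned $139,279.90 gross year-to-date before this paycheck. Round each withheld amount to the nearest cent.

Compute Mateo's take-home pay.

$1,239.41

Health savings account contribution: $153.01
SIMPLE IRA contribution: $2,136.61 × 0.08 = $170.93
Pre-tax total = $153.01 + $170.93 = $323.94
Taxable wages = $2,136.61 − $323.94 = $1,812.67
Municipal income tax: $1,812.67 × 0.025 = $45.32
State withholding: $1,812.67 × 0.065 = $117.82
Medicare: $2,136.61 × 0.0125 = $26.71
Paid family leave insurance: only $139,800.86 − $139,279.90 = $520.96 of this check is subject → $520.96 × 0.01 = $5.21
Union dues: $143.17
Employee stock purchase plan: $2,136.61 × 0.05 = $106.83
Roth 401(k) contribution: $2,136.61 × 0.06 = $128.20
Total deductions = $153.01 + $170.93 + $45.32 + $117.82 + $26.71 + $5.21 + $143.17 + $106.83 + $128.20 = $897.20
Net pay = $2,136.61 − $897.20 = $1,239.41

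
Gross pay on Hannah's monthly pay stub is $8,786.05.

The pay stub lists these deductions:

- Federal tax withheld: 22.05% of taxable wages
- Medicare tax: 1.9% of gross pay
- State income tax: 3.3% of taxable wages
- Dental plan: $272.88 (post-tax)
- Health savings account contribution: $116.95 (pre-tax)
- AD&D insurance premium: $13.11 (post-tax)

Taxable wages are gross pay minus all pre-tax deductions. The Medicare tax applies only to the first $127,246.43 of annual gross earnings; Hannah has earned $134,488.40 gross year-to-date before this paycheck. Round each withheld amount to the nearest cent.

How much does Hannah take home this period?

$6,185.49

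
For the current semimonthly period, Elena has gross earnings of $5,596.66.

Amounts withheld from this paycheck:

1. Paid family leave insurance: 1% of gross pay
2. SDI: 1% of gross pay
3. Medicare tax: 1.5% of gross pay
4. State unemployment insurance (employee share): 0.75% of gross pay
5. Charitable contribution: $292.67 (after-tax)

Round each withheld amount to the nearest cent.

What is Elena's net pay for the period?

$5,066.13

Paid family leave insurance: $5,596.66 × 0.01 = $55.97
Medicare tax: $5,596.66 × 0.015 = $83.95
State unemployment insurance (employee share): $5,596.66 × 0.0075 = $41.97
SDI: $5,596.66 × 0.01 = $55.97
Charitable contribution: $292.67
Total deductions = $55.97 + $83.95 + $41.97 + $55.97 + $292.67 = $530.53
Net pay = $5,596.66 − $530.53 = $5,066.13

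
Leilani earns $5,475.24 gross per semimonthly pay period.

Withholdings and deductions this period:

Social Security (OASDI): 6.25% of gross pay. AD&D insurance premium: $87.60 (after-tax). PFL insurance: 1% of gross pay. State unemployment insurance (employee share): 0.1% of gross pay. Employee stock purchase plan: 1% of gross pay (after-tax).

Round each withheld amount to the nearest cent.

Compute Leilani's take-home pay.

$4,930.46

Social Security (OASDI): $5,475.24 × 0.0625 = $342.20
PFL insurance: $5,475.24 × 0.01 = $54.75
State unemployment insurance (employee share): $5,475.24 × 0.001 = $5.48
AD&D insurance premium: $87.60
Employee stock purchase plan: $5,475.24 × 0.01 = $54.75
Total deductions = $342.20 + $54.75 + $5.48 + $87.60 + $54.75 = $544.78
Net pay = $5,475.24 − $544.78 = $4,930.46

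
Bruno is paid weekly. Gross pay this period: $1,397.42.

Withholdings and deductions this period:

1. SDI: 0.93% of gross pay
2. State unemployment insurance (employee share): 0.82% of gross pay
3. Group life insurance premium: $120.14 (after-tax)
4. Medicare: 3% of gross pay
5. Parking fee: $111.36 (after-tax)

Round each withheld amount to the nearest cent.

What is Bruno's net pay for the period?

$1,099.54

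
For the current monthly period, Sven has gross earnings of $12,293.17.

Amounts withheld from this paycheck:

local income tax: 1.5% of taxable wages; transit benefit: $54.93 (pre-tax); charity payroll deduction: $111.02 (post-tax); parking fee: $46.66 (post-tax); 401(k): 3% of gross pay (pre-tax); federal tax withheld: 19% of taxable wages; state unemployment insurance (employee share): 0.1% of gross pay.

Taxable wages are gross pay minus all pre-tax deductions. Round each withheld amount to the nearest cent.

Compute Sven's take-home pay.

401(k): $12,293.17 × 0.03 = $368.80
Transit benefit: $54.93
Pre-tax total = $368.80 + $54.93 = $423.73
Taxable wages = $12,293.17 − $423.73 = $11,869.44
Federal tax withheld: $11,869.44 × 0.19 = $2,255.19
Local income tax: $11,869.44 × 0.015 = $178.04
State unemployment insurance (employee share): $12,293.17 × 0.001 = $12.29
Charity payroll deduction: $111.02
Parking fee: $46.66
Total deductions = $368.80 + $54.93 + $2,255.19 + $178.04 + $12.29 + $111.02 + $46.66 = $3,026.93
Net pay = $12,293.17 − $3,026.93 = $9,266.24

$9,266.24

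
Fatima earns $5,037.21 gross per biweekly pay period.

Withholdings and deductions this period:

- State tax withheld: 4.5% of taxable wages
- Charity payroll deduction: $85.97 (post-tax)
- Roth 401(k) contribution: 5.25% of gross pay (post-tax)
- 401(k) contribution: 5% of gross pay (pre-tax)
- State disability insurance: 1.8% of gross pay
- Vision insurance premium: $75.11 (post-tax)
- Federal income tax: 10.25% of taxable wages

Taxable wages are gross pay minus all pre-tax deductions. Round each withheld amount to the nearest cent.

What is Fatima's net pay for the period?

$3,563.31

401(k) contribution: $5,037.21 × 0.05 = $251.86
Taxable wages = $5,037.21 − $251.86 = $4,785.35
State tax withheld: $4,785.35 × 0.045 = $215.34
Federal income tax: $4,785.35 × 0.1025 = $490.50
State disability insurance: $5,037.21 × 0.018 = $90.67
Charity payroll deduction: $85.97
Roth 401(k) contribution: $5,037.21 × 0.0525 = $264.45
Vision insurance premium: $75.11
Total deductions = $251.86 + $215.34 + $490.50 + $90.67 + $85.97 + $264.45 + $75.11 = $1,473.90
Net pay = $5,037.21 − $1,473.90 = $3,563.31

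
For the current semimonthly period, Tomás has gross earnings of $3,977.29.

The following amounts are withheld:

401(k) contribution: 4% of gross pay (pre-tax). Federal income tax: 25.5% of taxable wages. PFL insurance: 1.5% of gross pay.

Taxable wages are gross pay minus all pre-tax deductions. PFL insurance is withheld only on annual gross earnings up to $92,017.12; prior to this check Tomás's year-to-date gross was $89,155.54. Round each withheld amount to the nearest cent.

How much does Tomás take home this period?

401(k) contribution: $3,977.29 × 0.04 = $159.09
Taxable wages = $3,977.29 − $159.09 = $3,818.20
Federal income tax: $3,818.20 × 0.255 = $973.64
PFL insurance: only $92,017.12 − $89,155.54 = $2,861.58 of this check is subject → $2,861.58 × 0.015 = $42.92
Total deductions = $159.09 + $973.64 + $42.92 = $1,175.65
Net pay = $3,977.29 − $1,175.65 = $2,801.64

$2,801.64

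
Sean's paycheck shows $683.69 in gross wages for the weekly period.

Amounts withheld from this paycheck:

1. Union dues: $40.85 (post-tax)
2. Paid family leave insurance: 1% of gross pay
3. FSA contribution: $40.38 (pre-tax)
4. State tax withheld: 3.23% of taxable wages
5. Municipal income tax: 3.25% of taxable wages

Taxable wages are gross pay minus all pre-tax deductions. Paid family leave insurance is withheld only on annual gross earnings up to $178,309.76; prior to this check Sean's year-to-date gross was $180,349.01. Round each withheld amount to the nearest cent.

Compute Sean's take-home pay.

FSA contribution: $40.38
Taxable wages = $683.69 − $40.38 = $643.31
Municipal income tax: $643.31 × 0.0325 = $20.91
State tax withheld: $643.31 × 0.0323 = $20.78
Paid family leave insurance: annual cap $178,309.76 already reached (YTD $180,349.01), so $0.00
Union dues: $40.85
Total deductions = $40.38 + $20.91 + $20.78 + $0.00 + $40.85 = $122.92
Net pay = $683.69 − $122.92 = $560.77

$560.77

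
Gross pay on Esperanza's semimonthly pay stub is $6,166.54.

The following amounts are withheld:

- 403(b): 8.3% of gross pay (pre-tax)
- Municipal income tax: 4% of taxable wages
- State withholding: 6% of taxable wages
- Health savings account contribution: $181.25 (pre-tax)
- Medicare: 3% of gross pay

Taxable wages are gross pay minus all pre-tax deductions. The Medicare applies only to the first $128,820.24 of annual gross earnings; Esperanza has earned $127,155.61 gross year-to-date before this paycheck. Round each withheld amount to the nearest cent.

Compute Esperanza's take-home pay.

Health savings account contribution: $181.25
403(b): $6,166.54 × 0.083 = $511.82
Pre-tax total = $181.25 + $511.82 = $693.07
Taxable wages = $6,166.54 − $693.07 = $5,473.47
State withholding: $5,473.47 × 0.06 = $328.41
Municipal income tax: $5,473.47 × 0.04 = $218.94
Medicare: only $128,820.24 − $127,155.61 = $1,664.63 of this check is subject → $1,664.63 × 0.03 = $49.94
Total deductions = $181.25 + $511.82 + $328.41 + $218.94 + $49.94 = $1,290.36
Net pay = $6,166.54 − $1,290.36 = $4,876.18

$4,876.18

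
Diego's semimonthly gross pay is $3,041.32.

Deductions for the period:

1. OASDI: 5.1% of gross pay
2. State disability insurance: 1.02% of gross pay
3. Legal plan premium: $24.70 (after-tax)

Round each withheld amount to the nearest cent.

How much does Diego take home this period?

State disability insurance: $3,041.32 × 0.0102 = $31.02
OASDI: $3,041.32 × 0.051 = $155.11
Legal plan premium: $24.70
Total deductions = $31.02 + $155.11 + $24.70 = $210.83
Net pay = $3,041.32 − $210.83 = $2,830.49

$2,830.49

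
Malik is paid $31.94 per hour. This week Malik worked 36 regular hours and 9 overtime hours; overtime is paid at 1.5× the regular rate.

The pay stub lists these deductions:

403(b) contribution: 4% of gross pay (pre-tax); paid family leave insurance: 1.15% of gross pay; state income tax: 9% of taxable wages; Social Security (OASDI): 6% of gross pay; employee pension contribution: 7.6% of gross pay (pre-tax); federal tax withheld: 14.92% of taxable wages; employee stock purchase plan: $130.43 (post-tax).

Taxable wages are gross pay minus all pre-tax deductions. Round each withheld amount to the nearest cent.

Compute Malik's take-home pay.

$819.84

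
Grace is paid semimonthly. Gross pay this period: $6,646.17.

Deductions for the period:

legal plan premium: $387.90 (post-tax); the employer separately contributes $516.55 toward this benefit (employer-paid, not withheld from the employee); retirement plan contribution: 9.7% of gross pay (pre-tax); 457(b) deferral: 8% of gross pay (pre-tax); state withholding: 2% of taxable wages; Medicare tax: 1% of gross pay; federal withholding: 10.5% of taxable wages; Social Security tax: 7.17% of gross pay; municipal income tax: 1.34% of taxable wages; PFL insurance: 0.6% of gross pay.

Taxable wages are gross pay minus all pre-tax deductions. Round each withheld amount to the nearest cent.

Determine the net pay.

457(b) deferral: $6,646.17 × 0.08 = $531.69
Retirement plan contribution: $6,646.17 × 0.097 = $644.68
Pre-tax total = $531.69 + $644.68 = $1,176.37
Taxable wages = $6,646.17 − $1,176.37 = $5,469.80
Federal withholding: $5,469.80 × 0.105 = $574.33
State withholding: $5,469.80 × 0.02 = $109.40
Municipal income tax: $5,469.80 × 0.0134 = $73.30
Medicare tax: $6,646.17 × 0.01 = $66.46
PFL insurance: $6,646.17 × 0.006 = $39.88
Social Security tax: $6,646.17 × 0.0717 = $476.53
Legal plan premium: $387.90
(Employer's $516.55 toward legal plan premium is not withheld from the employee.)
Total deductions = $531.69 + $644.68 + $574.33 + $109.40 + $73.30 + $66.46 + $39.88 + $476.53 + $387.90 = $2,904.17
Net pay = $6,646.17 − $2,904.17 = $3,742.00

$3,742.00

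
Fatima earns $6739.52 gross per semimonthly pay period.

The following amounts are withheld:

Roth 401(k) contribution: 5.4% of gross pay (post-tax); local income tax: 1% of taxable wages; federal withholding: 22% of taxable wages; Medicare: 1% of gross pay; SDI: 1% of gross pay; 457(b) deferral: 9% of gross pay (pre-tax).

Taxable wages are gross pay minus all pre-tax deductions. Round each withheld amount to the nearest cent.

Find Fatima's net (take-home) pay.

$4223.65

457(b) deferral: $6739.52 × 0.09 = $606.56
Taxable wages = $6739.52 − $606.56 = $6132.96
Local income tax: $6132.96 × 0.01 = $61.33
Federal withholding: $6132.96 × 0.22 = $1349.25
SDI: $6739.52 × 0.01 = $67.40
Medicare: $6739.52 × 0.01 = $67.40
Roth 401(k) contribution: $6739.52 × 0.054 = $363.93
Total deductions = $606.56 + $61.33 + $1349.25 + $67.40 + $67.40 + $363.93 = $2515.87
Net pay = $6739.52 − $2515.87 = $4223.65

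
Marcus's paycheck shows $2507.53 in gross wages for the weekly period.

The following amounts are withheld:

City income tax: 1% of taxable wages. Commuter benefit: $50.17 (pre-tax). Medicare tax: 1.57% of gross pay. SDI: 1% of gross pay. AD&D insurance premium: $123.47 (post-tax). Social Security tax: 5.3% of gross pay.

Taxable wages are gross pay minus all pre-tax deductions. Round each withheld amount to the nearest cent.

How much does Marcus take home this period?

Commuter benefit: $50.17
Taxable wages = $2507.53 − $50.17 = $2457.36
City income tax: $2457.36 × 0.01 = $24.57
Medicare tax: $2507.53 × 0.0157 = $39.37
SDI: $2507.53 × 0.01 = $25.08
Social Security tax: $2507.53 × 0.053 = $132.90
AD&D insurance premium: $123.47
Total deductions = $50.17 + $24.57 + $39.37 + $25.08 + $132.90 + $123.47 = $395.56
Net pay = $2507.53 − $395.56 = $2111.97

$2111.97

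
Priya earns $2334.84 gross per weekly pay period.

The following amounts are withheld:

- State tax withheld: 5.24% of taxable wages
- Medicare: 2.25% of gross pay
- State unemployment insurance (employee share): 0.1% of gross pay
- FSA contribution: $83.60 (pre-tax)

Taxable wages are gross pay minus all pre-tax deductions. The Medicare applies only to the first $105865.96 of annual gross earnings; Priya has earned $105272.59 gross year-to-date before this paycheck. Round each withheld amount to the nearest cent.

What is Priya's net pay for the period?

FSA contribution: $83.60
Taxable wages = $2334.84 − $83.60 = $2251.24
State tax withheld: $2251.24 × 0.0524 = $117.96
Medicare: only $105865.96 − $105272.59 = $593.37 of this check is subject → $593.37 × 0.0225 = $13.35
State unemployment insurance (employee share): $2334.84 × 0.001 = $2.33
Total deductions = $83.60 + $117.96 + $13.35 + $2.33 = $217.24
Net pay = $2334.84 − $217.24 = $2117.60

$2117.60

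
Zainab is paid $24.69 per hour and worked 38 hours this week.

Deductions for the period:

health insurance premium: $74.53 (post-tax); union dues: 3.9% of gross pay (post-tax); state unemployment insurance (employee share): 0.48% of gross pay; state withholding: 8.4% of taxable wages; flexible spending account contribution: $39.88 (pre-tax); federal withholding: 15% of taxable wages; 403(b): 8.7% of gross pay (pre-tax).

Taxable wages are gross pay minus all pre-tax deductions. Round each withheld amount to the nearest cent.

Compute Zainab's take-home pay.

Gross pay: 38 × $24.69 = $938.22
Flexible spending account contribution: $39.88
403(b): $938.22 × 0.087 = $81.63
Pre-tax total = $39.88 + $81.63 = $121.51
Taxable wages = $938.22 − $121.51 = $816.71
Federal withholding: $816.71 × 0.15 = $122.51
State withholding: $816.71 × 0.084 = $68.60
State unemployment insurance (employee share): $938.22 × 0.0048 = $4.50
Union dues: $938.22 × 0.039 = $36.59
Health insurance premium: $74.53
Total deductions = $39.88 + $81.63 + $122.51 + $68.60 + $4.50 + $36.59 + $74.53 = $428.24
Net pay = $938.22 − $428.24 = $509.98

$509.98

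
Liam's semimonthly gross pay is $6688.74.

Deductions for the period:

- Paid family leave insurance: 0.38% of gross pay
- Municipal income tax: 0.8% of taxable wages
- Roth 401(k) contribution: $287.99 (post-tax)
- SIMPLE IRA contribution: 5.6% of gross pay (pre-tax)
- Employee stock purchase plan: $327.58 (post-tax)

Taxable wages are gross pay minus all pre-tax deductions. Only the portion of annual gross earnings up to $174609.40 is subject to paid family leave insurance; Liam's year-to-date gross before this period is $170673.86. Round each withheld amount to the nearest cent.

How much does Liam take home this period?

$5633.13

SIMPLE IRA contribution: $6688.74 × 0.056 = $374.57
Taxable wages = $6688.74 − $374.57 = $6314.17
Municipal income tax: $6314.17 × 0.008 = $50.51
Paid family leave insurance: only $174609.40 − $170673.86 = $3935.54 of this check is subject → $3935.54 × 0.0038 = $14.96
Employee stock purchase plan: $327.58
Roth 401(k) contribution: $287.99
Total deductions = $374.57 + $50.51 + $14.96 + $327.58 + $287.99 = $1055.61
Net pay = $6688.74 − $1055.61 = $5633.13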